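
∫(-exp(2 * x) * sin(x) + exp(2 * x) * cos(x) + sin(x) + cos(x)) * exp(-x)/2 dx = cos(x)*sinh(x) + C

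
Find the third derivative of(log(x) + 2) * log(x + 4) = (2*x^3*log(x) + 2*x^3*log(x + 4) - 2*x^3 + 24*x^2*log(x + 4) - 36*x^2 + 96*x*log(x + 4) - 48*x + 128*log(x + 4))/(x^6 + 12*x^5 + 48*x^4 + 64*x^3)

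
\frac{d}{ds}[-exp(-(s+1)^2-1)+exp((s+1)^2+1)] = (2*s*exp(2*s^2 + 4*s + 4) + 2*s + 2*exp(2*s^2 + 4*s + 4) + 2)*exp(-s^2 - 2*s - 2)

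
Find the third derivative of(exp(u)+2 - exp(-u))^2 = (8*exp(4*u) + 4*exp(3*u) + 4*exp(u) - 8)*exp(-2*u)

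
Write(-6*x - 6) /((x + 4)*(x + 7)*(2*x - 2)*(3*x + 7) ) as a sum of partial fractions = -27/(175*(3*x + 7)) - 3/(56*(x + 7)) + 3/(25*(x + 4)) - 3/(200*(x - 1))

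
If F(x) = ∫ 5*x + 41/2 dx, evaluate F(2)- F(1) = 28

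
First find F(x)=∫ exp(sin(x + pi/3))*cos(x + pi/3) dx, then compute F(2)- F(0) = -exp(sqrt(3)/2) + exp(sin(pi/3 + 2))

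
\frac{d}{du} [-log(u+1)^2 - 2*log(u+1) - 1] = (-2*log(u + 1) - 2)/(u + 1)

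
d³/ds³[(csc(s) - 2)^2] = 4*(-1 + 2/sin(s) + 6/sin(s)^2 - 6/sin(s)^3)*cos(s)/sin(s)^2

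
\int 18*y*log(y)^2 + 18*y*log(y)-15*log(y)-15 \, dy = 3*y*(3*y*log(y) - 5)*log(y) + C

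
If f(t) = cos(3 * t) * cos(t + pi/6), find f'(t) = -2*sin(4*t + pi/6) + cos(2*t + pi/3)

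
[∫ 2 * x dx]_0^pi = pi^2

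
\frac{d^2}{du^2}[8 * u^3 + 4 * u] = 48*u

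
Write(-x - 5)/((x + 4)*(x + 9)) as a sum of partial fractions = -4/(5*(x + 9)) - 1/(5*(x + 4))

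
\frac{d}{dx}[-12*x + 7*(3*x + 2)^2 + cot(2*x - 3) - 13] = 126*x - 2*cot(2*x - 3)^2 + 70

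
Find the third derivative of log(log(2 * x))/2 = (2*log(x)^2 + 4*log(2)*log(x) + 3*log(x) + 2*log(2)^2 + 2 + 3*log(2))/(2*x^3*log(x)^3 + 6*x^3*log(2)*log(x)^2 + 6*x^3*log(2)^2*log(x) + 2*x^3*log(2)^3)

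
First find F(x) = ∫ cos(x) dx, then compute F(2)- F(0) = sin(2)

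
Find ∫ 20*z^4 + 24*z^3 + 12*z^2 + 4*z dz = 4*z^5 + 6*z^4 + 4*z^3 + 2*z^2 + C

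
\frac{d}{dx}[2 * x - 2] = 2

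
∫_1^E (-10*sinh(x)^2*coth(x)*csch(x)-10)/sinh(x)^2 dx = -10/tanh(1) - 10/sinh(1) + 10/sinh(E) + 10/tanh(E)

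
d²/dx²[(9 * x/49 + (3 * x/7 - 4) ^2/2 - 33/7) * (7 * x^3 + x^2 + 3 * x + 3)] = 90*x^3/7 - 6246*x^2/49 + 6393*x/49 - 101/49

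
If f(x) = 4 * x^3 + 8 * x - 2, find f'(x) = 12*x^2 + 8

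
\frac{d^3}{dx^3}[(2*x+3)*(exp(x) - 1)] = 2*x*exp(x) + 9*exp(x)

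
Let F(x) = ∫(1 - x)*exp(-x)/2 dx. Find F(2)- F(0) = exp(-2)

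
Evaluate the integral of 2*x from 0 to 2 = 4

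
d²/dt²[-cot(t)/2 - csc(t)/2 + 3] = (1/2 - cos(t)/sin(t)^2 - 1/sin(t)^2)/sin(t)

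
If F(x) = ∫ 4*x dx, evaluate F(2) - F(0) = 8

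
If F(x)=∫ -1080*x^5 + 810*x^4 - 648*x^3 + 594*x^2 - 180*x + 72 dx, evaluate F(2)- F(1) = -7560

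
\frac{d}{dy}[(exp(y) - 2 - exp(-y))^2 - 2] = (2*exp(4*y) - 4*exp(3*y) - 4*exp(y) - 2)*exp(-2*y)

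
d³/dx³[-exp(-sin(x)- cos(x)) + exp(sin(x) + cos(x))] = 2*(-3*exp(2*sin(x) + 2*cos(x))*sin(x + pi/4) - sqrt(2)*exp(2*sin(x))*exp(2*cos(x))*sin(x)*cos(x) - sqrt(2)*sin(x)*cos(x) + 3*sin(x + pi/4))*exp(-sqrt(2)*sin(x + pi/4))*cos(x + pi/4)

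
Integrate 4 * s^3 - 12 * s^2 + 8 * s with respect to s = s^4 - 4*s^3 + 4*s^2 + C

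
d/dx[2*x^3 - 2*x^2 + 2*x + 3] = 6*x^2 - 4*x + 2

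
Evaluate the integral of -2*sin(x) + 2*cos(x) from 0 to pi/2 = 0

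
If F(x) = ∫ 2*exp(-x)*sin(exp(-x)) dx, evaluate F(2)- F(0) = -2*cos(1) + 2*cos(exp(-2))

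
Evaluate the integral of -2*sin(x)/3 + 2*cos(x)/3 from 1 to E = 2*sqrt(2)*(-sin(pi/4 + 1) + sin(pi/4 + E))/3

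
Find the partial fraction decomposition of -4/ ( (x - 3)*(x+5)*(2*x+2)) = -1/(16*(x + 5)) + 1/(8*(x + 1)) - 1/(16*(x - 3))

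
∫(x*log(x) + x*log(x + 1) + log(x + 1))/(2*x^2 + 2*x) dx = log(x)*log(x + 1)/2 + C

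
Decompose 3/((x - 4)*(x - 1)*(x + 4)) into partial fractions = 3/(40*(x + 4)) - 1/(5*(x - 1)) + 1/(8*(x - 4))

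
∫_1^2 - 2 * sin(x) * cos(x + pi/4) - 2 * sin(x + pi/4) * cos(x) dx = cos(pi/4 + 4) - cos(pi/4 + 2)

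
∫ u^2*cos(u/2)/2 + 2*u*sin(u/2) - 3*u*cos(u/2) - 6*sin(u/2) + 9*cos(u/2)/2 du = (u - 3)^2*sin(u/2) + C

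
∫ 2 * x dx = x^2 + C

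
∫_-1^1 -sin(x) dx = 0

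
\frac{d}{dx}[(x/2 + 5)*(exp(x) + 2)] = x*exp(x)/2 + 11*exp(x)/2 + 1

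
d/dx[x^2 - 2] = 2*x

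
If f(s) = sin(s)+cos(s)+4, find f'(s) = -sin(s) + cos(s)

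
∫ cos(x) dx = sin(x) + C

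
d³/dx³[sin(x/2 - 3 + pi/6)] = -cos(x/2 - 3 + pi/6)/8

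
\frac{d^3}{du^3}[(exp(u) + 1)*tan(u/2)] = 3*exp(u)*tan(u/2)^4/4 + 3*exp(u)*tan(u/2)^3/2 + 5*exp(u)*tan(u/2)^2/2 + 5*exp(u)*tan(u/2)/2 + 7*exp(u)/4 + 3*tan(u/2)^4/4 + tan(u/2)^2 + 1/4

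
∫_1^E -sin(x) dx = cos(E) - cos(1)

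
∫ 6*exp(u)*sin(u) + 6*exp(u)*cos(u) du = 6*exp(u)*sin(u) + C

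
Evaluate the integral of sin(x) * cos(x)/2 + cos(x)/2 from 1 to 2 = -sin(1)/2 - sin(1)^2/4 + sin(2)^2/4 + sin(2)/2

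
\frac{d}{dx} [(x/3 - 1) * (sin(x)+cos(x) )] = -x*sin(x)/3 + x*cos(x)/3 + 4*sin(x)/3 - 2*cos(x)/3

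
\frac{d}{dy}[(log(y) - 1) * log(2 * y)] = (2*log(y) - 1 + log(2))/y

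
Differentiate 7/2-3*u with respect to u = -3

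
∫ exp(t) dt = exp(t) + C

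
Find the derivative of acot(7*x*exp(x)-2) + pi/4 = (-7*x*exp(x) - 7*exp(x))/(49*x^2*exp(2*x) - 28*x*exp(x) + 5)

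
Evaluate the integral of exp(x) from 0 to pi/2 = -1 + exp(pi/2)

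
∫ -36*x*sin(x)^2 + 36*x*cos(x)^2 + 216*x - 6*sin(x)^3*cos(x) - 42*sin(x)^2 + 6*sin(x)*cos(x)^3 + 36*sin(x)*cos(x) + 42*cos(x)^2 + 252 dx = 36*x + 3*(12*x + sin(2*x) + 12)^2/4 + 3*sin(2*x) + C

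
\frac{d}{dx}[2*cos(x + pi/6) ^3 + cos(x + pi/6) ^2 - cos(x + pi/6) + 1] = -6*sin(x + pi/6)*cos(x + pi/6)^2 + sin(x + pi/6) - sin(2*x + pi/3)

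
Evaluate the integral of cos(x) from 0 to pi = 0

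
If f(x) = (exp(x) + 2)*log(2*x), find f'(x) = (x*exp(x)*log(x) + x*exp(x)*log(2) + exp(x) + 2)/x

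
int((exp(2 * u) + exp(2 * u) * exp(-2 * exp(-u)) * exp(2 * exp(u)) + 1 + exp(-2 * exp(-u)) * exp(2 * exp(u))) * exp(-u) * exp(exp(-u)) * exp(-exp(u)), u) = 2*sinh(2*sinh(u)) + C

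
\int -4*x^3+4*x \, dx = -x^4 + 2*x^2 + C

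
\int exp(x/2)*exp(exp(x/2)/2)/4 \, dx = exp(exp(x/2)/2) + C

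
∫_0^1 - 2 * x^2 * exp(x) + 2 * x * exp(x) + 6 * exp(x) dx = 4*E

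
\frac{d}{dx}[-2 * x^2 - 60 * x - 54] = -4*x - 60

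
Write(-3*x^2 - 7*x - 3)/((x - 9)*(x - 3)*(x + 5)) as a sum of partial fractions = -43/(112*(x + 5)) + 17/(16*(x - 3)) - 103/(28*(x - 9))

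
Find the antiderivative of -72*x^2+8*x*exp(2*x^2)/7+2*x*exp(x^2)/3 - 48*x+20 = -24*x^3 - 24*x^2 + 20*x + 2*exp(2*x^2)/7 + exp(x^2)/3 + C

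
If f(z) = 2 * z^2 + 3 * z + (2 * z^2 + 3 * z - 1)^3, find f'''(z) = 960*z^3 + 2160*z^2 + 1008*z - 54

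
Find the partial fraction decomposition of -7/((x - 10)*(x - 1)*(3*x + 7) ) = -63/(370*(3*x + 7)) + 7/(90*(x - 1)) - 7/(333*(x - 10))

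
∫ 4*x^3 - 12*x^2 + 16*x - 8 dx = x^4 - 4*x^3 + 8*x^2 - 8*x + C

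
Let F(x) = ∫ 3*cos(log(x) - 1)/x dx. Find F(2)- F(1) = -3*sin(1 - log(2)) + 3*sin(1)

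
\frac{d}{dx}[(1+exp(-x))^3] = (-3*exp(2*x) - 6*exp(x) - 3)*exp(-3*x)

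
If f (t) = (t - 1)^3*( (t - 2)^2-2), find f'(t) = 5*t^4 - 28*t^3 + 51*t^2 - 38*t + 10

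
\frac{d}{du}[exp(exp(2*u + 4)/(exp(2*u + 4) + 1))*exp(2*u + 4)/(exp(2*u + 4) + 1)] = (2*exp(2*u + 4 + exp(4)*exp(2*u)/(exp(4)*exp(2*u) + 1)) + 4*exp(4*u + 8 + exp(4)*exp(2*u)/(exp(4)*exp(2*u) + 1)))/(exp(12)*exp(6*u) + 3*exp(8)*exp(4*u) + 3*exp(4)*exp(2*u) + 1)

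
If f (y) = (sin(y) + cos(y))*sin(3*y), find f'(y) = sqrt(2)*(sin(3*y)*cos(y + pi/4) + 3*sin(y + pi/4)*cos(3*y))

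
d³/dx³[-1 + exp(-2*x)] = -8*exp(-2*x)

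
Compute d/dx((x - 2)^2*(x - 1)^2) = 4*x^3 - 18*x^2 + 26*x - 12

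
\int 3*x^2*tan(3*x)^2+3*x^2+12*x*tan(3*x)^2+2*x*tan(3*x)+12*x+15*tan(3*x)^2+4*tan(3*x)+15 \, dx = ((x + 2)^2 + 1)*tan(3*x) + C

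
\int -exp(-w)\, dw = exp(-w) + C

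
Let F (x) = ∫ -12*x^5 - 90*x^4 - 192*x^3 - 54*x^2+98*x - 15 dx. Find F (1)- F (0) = -52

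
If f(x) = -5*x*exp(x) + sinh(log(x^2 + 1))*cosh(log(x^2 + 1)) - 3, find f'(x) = -(5*x^3*exp(x) + 5*x^2*exp(x) + 5*x*exp(x) - 4*x*sinh(log(x^2 + 1))^2 - 2*x + 5*exp(x))/(x^2 + 1)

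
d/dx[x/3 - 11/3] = 1/3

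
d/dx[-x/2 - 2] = -1/2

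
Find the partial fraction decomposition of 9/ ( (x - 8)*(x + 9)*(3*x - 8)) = -81/(560*(3*x - 8)) + 9/(595*(x + 9)) + 9/(272*(x - 8))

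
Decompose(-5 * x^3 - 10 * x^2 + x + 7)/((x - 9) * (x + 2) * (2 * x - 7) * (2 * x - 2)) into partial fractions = 2611/(1210*(2*x - 7)) - 5/(726*(x + 2)) - 7/(240*(x - 1)) - 4439/(1936*(x - 9))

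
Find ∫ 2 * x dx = x^2 + C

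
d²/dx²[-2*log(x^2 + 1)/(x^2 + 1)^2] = (-40*x^2*log(x^2 + 1) + 36*x^2 + 8*log(x^2 + 1) - 4)/(x^8 + 4*x^6 + 6*x^4 + 4*x^2 + 1)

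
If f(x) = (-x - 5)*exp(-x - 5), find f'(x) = (x + 4)*exp(-x - 5)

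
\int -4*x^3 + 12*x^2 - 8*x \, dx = -x^4 + 4*x^3 - 4*x^2 + C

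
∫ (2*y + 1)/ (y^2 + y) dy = log(-y*(y + 1)) + C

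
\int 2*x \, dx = x^2 + C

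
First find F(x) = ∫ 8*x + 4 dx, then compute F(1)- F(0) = 8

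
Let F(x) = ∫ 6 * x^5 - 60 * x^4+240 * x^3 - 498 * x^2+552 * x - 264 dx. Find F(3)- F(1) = -12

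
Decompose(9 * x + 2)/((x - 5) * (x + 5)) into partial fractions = 43/(10*(x + 5)) + 47/(10*(x - 5))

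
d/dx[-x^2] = -2*x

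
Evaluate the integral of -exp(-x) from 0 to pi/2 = -1 + exp(-pi/2)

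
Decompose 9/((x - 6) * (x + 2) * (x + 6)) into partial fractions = 3/(16*(x + 6)) - 9/(32*(x + 2)) + 3/(32*(x - 6))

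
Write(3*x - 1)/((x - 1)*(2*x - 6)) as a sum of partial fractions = -1/(2*(x - 1)) + 2/(x - 3)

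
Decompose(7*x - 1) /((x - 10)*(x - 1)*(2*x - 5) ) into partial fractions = -22/(15*(2*x - 5)) + 2/(9*(x - 1)) + 23/(45*(x - 10))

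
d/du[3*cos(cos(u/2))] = 3*sin(u/2)*sin(cos(u/2))/2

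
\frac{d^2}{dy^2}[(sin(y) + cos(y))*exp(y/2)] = (-7*sin(y) + cos(y))*exp(y/2)/4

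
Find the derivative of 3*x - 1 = 3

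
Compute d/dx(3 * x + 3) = 3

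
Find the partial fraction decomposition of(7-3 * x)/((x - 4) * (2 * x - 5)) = 1/(3*(2*x - 5)) - 5/(3*(x - 4))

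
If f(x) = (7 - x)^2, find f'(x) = 2*x - 14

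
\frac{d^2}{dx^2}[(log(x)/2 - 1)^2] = (3 - log(x))/(2*x^2)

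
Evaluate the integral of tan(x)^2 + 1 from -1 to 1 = 2*tan(1)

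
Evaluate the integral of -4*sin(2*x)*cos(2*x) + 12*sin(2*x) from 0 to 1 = -4 + (-3 + cos(2))^2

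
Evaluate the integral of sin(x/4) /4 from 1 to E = -cos(E/4) + cos(1/4)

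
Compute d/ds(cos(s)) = -sin(s)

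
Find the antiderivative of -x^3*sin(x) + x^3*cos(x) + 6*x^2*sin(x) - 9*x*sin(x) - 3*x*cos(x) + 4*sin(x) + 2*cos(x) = sqrt(2)*(x - 1)^3*sin(x + pi/4) + C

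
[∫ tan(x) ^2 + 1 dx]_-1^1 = 2*tan(1)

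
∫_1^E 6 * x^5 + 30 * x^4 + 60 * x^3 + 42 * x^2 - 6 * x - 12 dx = -25 + (-3 + (1 + E)^3)^2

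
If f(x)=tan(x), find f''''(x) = 24*tan(x)^5 + 40*tan(x)^3 + 16*tan(x)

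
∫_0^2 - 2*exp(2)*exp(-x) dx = 2 - 2*exp(2)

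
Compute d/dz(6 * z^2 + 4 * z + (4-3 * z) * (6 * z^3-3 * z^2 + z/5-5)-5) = -72*z^3 + 99*z^2 - 66*z/5 + 99/5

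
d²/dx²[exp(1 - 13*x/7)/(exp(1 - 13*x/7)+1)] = (-169*exp(13*x - 1) + 169*exp(117*x/7 - 3))/(49*exp(-4)*exp(130*x/7) + 196*exp(-3)*exp(117*x/7) + 294*exp(-2)*exp(104*x/7) + 49*exp(78*x/7) + 196*exp(-1)*exp(13*x))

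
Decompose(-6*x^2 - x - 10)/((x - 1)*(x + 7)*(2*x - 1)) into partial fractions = 16/(5*(2*x - 1)) - 99/(40*(x + 7)) - 17/(8*(x - 1))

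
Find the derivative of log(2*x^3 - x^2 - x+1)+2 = (6*x^2 - 2*x - 1)/(2*x^3 - x^2 - x + 1)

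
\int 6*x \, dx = 3*x^2 + C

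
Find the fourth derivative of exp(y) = exp(y)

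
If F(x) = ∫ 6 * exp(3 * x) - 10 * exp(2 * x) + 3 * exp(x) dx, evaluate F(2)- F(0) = -exp(2) + 1 + (-1 + exp(2))^2 + 2*(-1 + exp(2))^3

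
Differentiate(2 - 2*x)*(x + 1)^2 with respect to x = -6*x^2 - 4*x + 2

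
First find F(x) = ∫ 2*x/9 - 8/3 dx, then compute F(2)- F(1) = -7/3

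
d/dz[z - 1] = 1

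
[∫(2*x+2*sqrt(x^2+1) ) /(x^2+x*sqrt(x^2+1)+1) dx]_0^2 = 2*log(2 + sqrt(5))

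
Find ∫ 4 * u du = 2*u^2 + C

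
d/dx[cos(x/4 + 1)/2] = -sin(x/4 + 1)/8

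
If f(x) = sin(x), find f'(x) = cos(x)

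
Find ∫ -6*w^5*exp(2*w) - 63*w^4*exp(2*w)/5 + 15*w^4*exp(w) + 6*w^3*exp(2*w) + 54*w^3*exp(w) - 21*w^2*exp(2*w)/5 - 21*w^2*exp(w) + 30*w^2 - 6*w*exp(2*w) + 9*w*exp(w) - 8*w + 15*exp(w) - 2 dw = (-3*w^2*exp(2*w) + 15*w*exp(w) + 10)*(5*w^3 - 2*w^2 - w + 5)/5 + C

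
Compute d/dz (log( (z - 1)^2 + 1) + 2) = (2*z - 2)/(z^2 - 2*z + 2)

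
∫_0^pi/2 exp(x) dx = -1 + exp(pi/2)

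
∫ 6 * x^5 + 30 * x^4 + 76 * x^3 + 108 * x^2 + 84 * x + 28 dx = x^6 + 6*x^5 + 19*x^4 + 36*x^3 + 42*x^2 + 28*x + C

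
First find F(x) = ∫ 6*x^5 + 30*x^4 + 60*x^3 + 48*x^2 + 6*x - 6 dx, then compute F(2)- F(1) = 589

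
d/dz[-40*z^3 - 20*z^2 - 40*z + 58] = -120*z^2 - 40*z - 40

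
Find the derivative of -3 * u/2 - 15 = -3/2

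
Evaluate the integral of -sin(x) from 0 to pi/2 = -1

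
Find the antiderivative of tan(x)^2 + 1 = tan(x) + C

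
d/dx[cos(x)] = -sin(x)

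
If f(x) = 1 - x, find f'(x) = -1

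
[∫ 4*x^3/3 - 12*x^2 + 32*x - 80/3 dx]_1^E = -5/3 + (-2 + E/3)*(-2 + E)^3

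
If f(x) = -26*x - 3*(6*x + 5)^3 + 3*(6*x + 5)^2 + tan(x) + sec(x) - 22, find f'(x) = -1944*x^2 - 3024*x + tan(x)^2 + tan(x)*sec(x) - 1195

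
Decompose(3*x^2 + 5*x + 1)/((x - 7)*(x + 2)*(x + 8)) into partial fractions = 17/(10*(x + 8)) - 1/(18*(x + 2)) + 61/(45*(x - 7))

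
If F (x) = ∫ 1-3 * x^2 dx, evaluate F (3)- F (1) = -24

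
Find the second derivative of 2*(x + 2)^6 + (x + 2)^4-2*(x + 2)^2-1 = 60*x^4 + 480*x^3 + 1452*x^2 + 1968*x + 1004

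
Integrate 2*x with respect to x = x^2 + C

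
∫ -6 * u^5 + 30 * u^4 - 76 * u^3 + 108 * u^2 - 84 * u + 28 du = -u^6 + 6*u^5 - 19*u^4 + 36*u^3 - 42*u^2 + 28*u + C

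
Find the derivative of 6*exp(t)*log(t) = (6*t*exp(t)*log(t) + 6*exp(t))/t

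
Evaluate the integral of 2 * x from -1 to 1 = 0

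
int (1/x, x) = log(x) + C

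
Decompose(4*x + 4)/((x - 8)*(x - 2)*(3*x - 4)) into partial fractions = 21/(10*(3*x - 4)) - 1/(x - 2) + 3/(10*(x - 8))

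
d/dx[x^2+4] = 2*x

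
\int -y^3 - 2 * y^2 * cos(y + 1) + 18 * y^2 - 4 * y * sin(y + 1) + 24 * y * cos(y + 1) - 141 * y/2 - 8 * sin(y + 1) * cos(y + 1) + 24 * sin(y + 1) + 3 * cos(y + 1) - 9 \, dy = 3*y^2/4 - 9*y - (y^2 - 12*y + 4*sin(y + 1))^2/4 + 3*sin(y + 1) + C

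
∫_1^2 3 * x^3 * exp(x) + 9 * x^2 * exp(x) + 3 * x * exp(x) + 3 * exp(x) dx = -6*E + 30*exp(2)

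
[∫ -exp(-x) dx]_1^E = -exp(-1) + exp(-E)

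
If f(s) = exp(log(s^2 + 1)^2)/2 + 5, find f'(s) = 2*s*exp(log(s^2 + 1)^2)*log(s^2 + 1)/(s^2 + 1)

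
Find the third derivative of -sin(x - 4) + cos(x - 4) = sin(x - 4) + cos(x - 4)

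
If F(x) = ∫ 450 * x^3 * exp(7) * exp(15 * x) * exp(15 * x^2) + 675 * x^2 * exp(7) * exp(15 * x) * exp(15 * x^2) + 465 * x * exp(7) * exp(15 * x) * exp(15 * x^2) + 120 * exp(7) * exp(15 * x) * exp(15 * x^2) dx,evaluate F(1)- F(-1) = -7*exp(7) + 37*exp(37)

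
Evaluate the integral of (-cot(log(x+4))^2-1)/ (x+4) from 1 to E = cot(log(E + 4)) - cot(log(5))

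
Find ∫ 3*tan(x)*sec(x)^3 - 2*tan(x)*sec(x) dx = (sec(x)^2 - 2)*sec(x) + C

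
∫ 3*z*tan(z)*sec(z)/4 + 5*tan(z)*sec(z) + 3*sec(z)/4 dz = (3*z/4 + 5)*sec(z) + C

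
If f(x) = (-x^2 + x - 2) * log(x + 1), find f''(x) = (-2*x^2*log(x + 1) - 3*x^2 - 4*x*log(x + 1) - 3*x - 2*log(x + 1) + 4)/(x^2 + 2*x + 1)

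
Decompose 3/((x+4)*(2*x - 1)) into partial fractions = 2/(3*(2*x - 1)) - 1/(3*(x + 4))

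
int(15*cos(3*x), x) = 5*sin(3*x) + C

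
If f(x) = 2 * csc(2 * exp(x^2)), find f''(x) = 8*(-4*x^2*exp(x^2) + 8*x^2*exp(x^2)/sin(2*exp(x^2))^2 - 2*x^2*cos(2*exp(x^2))/sin(2*exp(x^2)) - cos(2*exp(x^2))/sin(2*exp(x^2)))*exp(x^2)/sin(2*exp(x^2))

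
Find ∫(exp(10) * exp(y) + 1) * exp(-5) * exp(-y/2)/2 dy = 2*sinh(y/2 + 5) + C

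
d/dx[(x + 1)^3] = 3*x^2 + 6*x + 3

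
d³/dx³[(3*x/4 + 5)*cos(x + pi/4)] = 3*x*sin(x + pi/4)/4 + 5*sin(x + pi/4) - 9*cos(x + pi/4)/4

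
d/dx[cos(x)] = -sin(x)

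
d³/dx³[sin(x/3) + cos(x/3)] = sin(x/3)/27 - cos(x/3)/27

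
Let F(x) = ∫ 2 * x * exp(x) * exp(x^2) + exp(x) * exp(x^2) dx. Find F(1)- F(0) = -1 + exp(2)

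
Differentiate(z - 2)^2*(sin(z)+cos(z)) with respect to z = -z^2*sin(z) + z^2*cos(z) + 6*z*sin(z) - 2*z*cos(z) - 8*sin(z)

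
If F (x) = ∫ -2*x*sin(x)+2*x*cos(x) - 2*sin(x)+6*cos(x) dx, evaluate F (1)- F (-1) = 4*cos(1) + 8*sin(1)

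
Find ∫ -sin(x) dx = cos(x) + C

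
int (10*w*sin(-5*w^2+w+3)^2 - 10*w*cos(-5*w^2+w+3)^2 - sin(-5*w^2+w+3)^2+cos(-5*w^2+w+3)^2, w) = sin(-10*w^2 + 2*w + 6)/2 + C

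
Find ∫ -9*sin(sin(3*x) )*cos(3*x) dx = 3*cos(sin(3*x)) + C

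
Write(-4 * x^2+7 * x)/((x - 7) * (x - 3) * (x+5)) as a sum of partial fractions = -45/(32*(x + 5)) + 15/(32*(x - 3)) - 49/(16*(x - 7))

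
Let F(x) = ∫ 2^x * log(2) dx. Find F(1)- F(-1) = 3/2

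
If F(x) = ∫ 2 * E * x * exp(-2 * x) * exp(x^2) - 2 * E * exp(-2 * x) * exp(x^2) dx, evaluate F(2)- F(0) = 0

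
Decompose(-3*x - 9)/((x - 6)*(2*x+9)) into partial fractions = -3/(7*(2*x + 9)) - 9/(7*(x - 6))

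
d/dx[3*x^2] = 6*x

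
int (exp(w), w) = exp(w) + C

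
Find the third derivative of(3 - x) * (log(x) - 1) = (x + 6)/x^3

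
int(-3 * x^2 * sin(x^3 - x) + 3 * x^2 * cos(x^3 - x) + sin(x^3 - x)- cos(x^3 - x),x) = sqrt(2)*cos(-x^3 + x + pi/4) + C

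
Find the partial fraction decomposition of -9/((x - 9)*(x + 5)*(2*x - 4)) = -9/(196*(x + 5)) + 9/(98*(x - 2)) - 9/(196*(x - 9))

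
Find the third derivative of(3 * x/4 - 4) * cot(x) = -9*x*cot(x)^4/2 - 6*x*cot(x)^2 - 3*x/2 + 24*cot(x)^4 + 9*cot(x)^3/2 + 32*cot(x)^2 + 9*cot(x)/2 + 8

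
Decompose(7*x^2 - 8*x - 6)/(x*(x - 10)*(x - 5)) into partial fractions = -129/(25*(x - 5)) + 307/(25*(x - 10)) - 3/(25*x)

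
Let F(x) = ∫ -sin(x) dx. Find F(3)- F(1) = cos(3) - cos(1)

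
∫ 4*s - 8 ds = 2*s^2 - 8*s + C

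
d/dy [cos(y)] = -sin(y)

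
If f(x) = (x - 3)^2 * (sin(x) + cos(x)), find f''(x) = -x^2*sin(x) - x^2*cos(x) + 2*x*sin(x) + 10*x*cos(x) + 5*sin(x) - 19*cos(x)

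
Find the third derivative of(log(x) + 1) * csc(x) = (x^3*log(x)*cos(x)/sin(x) - 6*x^3*log(x)*cos(x)/sin(x)^3 + x^3*cos(x)/sin(x) - 6*x^3*cos(x)/sin(x)^3 - 3*x^2 + 6*x^2/sin(x)^2 + 3*x*cos(x)/sin(x) + 2)/(x^3*sin(x))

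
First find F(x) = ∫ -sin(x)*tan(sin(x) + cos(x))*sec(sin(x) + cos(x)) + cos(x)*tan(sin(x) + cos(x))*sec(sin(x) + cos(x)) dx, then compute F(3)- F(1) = -sec(cos(1) + sin(1)) + sec(cos(3) + sin(3))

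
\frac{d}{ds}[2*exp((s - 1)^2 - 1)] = 4*s*exp(s^2 - 2*s) - 4*exp(s^2 - 2*s)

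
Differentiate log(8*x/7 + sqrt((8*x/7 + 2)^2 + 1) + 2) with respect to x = (64*x + 8*sqrt(64*x^2 + 224*x + 245) + 112)/(64*x^2 + 8*x*sqrt(64*x^2 + 224*x + 245) + 224*x + 14*sqrt(64*x^2 + 224*x + 245) + 245)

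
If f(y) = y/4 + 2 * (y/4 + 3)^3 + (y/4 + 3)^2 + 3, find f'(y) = 3*y^2/32 + 19*y/8 + 61/4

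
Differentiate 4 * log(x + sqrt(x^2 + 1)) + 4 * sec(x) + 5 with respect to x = (4*x^2*tan(x)*sec(x) + 4*x*sqrt(x^2 + 1)*tan(x)*sec(x) + 4*x + 4*sqrt(x^2 + 1) + 4*tan(x)*sec(x))/(x^2 + x*sqrt(x^2 + 1) + 1)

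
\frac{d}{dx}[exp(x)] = exp(x)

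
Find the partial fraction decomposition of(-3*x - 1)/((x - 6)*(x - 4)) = 13/(2*(x - 4)) - 19/(2*(x - 6))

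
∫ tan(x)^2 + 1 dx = tan(x) + C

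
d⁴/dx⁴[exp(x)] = exp(x)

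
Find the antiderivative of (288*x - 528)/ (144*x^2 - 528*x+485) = log((22 - 12*x)^2 + 1) + C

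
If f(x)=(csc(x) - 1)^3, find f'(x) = -3*(sin(x) - 1)^2*cos(x)/sin(x)^4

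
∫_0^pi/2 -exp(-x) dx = -1 + exp(-pi/2)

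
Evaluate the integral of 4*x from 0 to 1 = 2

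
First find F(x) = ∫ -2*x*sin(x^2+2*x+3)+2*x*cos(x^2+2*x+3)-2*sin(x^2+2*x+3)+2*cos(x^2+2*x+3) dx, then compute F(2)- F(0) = sin(11) - sin(3) + cos(11) - cos(3)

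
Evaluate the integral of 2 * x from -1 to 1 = 0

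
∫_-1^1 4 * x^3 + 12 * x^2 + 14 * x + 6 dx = 20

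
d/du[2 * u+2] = 2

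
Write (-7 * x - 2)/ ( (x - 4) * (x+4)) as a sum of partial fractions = -13/(4*(x + 4)) - 15/(4*(x - 4))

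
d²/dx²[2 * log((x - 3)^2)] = -4/(x^2 - 6*x + 9)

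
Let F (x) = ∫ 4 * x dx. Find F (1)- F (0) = 2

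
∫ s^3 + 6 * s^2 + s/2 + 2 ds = s^4/4 + 2*s^3 + s^2/4 + 2*s + C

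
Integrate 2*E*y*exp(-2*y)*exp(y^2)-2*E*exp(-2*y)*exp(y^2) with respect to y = exp((y - 1)^2) + C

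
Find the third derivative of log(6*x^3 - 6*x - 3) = (48*x^6 + 48*x^4 + 168*x^3 + 48*x^2 - 24*x - 4)/(8*x^9 - 24*x^7 - 12*x^6 + 24*x^5 + 24*x^4 - 2*x^3 - 12*x^2 - 6*x - 1)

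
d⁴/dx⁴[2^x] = 2^x*log(2)^4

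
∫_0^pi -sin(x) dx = -2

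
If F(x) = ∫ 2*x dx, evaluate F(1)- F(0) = 1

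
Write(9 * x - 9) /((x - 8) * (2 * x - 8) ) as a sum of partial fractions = -27/(8*(x - 4)) + 63/(8*(x - 8))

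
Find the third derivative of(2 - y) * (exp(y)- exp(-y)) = (-y*exp(2*y) - y - exp(2*y) + 5)*exp(-y)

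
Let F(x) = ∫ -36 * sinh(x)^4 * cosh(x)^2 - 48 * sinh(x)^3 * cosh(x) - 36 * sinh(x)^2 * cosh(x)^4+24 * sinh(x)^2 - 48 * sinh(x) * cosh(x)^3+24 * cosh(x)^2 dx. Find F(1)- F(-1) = -3*sinh(6)/4 + 105*sinh(2)/4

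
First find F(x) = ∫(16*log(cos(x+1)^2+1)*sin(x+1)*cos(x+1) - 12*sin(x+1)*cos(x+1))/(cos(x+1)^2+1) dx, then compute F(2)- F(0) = -4*log(cos(3)^2 + 1)^2 - 6*log(cos(1)^2 + 1) + 4*log(cos(1)^2 + 1)^2 + 6*log(cos(3)^2 + 1)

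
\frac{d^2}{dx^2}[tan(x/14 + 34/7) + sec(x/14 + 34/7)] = tan(x/14 + 34/7)^3/98 + tan(x/14 + 34/7)^2*sec(x/14 + 34/7)/98 + tan(x/14 + 34/7)/98 + sec(x/14 + 34/7)/196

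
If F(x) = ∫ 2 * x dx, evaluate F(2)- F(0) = 4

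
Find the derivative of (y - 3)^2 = 2*y - 6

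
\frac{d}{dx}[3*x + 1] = 3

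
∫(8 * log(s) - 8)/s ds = 4*(log(s) - 1)^2 + C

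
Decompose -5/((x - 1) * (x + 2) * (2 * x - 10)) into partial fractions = -5/(42*(x + 2)) + 5/(24*(x - 1)) - 5/(56*(x - 5))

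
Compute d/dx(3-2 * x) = -2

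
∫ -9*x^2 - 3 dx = -3*x^3 - 3*x + C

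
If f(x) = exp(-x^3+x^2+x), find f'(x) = -3*x^2*exp(-x^3 + x^2 + x) + 2*x*exp(-x^3 + x^2 + x) + exp(-x^3 + x^2 + x)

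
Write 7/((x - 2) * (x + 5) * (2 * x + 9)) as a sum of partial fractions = -28/(13*(2*x + 9)) + 1/(x + 5) + 1/(13*(x - 2))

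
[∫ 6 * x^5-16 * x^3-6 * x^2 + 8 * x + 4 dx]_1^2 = 5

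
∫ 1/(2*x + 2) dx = log(-3*x - 3)/2 + C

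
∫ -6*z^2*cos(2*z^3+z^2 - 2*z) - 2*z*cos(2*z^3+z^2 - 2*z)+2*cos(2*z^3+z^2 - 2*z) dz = -sin(z*(2*z^2 + z - 2)) + C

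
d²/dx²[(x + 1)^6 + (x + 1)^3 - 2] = 30*x^4 + 120*x^3 + 180*x^2 + 126*x + 36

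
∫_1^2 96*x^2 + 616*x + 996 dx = 2144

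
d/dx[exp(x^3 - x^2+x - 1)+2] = 3*x^2*exp(x^3 - x^2 + x - 1) - 2*x*exp(x^3 - x^2 + x - 1) + exp(x^3 - x^2 + x - 1)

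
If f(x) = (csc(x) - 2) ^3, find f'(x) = -3*(2*sin(x) - 1)^2*cos(x)/sin(x)^4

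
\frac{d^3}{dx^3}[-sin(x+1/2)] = cos(x + 1/2)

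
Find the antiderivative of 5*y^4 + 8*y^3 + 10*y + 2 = y^5 + 2*y^4 + 5*y^2 + 2*y + C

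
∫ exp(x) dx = exp(x) + C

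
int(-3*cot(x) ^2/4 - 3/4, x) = 3/(4*tan(x)) + C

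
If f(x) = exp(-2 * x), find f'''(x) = -8*exp(-2*x)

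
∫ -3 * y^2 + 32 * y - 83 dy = -y^3 + 16*y^2 - 83*y + C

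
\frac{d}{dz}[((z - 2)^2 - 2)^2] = 4*z^3 - 24*z^2 + 40*z - 16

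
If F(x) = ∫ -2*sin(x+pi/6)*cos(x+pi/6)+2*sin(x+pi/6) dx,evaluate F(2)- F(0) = -(-1 + sqrt(3)/2)^2 + (-1 + cos(pi/6 + 2))^2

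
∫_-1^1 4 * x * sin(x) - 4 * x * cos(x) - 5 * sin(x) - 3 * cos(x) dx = -8*cos(1) + 2*sin(1)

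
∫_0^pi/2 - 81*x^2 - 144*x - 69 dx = (-3*pi/2 - 3)^3 - 3*pi + 18 + (-3*pi/2 - 3)^2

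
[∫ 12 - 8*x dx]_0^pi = -4*pi - (-4 + 2*pi)^2 + 16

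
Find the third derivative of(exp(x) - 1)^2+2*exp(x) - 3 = 8*exp(2*x)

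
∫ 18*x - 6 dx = 9*x^2 - 6*x + C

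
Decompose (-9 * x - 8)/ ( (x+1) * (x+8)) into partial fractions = -64/(7*(x + 8)) + 1/(7*(x + 1))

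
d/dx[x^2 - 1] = 2*x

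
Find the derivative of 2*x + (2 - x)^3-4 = -3*x^2 + 12*x - 10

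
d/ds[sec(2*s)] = 2*tan(2*s)*sec(2*s)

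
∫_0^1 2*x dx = 1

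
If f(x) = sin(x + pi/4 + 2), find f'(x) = cos(x + pi/4 + 2)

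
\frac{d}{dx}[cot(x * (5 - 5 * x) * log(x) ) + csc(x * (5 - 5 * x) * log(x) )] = 5*(2*x*log(x)*cos(5*x*(x - 1)*log(x)) + 2*x*log(x) + x*cos(5*x*(x - 1)*log(x)) + x - log(x)*cos(5*x*(x - 1)*log(x)) - log(x) - cos(5*x*(x - 1)*log(x)) - 1)/sin(5*x*(x - 1)*log(x))^2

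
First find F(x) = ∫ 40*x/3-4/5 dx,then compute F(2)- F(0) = 376/15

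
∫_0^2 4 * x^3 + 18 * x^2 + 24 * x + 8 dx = 128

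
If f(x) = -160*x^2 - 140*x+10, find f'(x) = -320*x - 140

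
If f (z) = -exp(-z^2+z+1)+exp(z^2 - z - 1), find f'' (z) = (-4*z^2*exp(-2*z^2 + 2*z + 2) + 4*z^2 + 4*z*exp(-2*z^2 + 2*z + 2) - 4*z + exp(-2*z^2 + 2*z + 2) + 3)*exp(z^2 - z - 1)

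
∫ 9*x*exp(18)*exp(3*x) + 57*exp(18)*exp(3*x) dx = 3*(x + 6)*exp(3*x + 18) + C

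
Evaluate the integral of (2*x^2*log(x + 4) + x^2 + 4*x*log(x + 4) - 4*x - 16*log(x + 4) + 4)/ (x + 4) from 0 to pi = -8*log(2) + (-2 + pi)^2*log(pi + 4)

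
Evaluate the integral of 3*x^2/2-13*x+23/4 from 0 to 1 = -1/4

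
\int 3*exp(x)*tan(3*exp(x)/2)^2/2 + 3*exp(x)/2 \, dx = tan(3*exp(x)/2) + C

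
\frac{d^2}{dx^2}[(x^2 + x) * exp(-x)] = (x^2 - 3*x)*exp(-x)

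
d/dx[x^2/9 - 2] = 2*x/9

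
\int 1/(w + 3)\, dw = log(w + 3) + C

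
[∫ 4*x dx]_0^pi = 2*pi^2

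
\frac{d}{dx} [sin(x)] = cos(x)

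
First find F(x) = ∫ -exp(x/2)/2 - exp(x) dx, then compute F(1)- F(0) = -E - exp(1/2) + 2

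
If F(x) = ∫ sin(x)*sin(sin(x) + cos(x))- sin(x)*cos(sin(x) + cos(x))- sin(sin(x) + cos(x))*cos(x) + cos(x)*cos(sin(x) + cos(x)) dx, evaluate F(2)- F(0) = sqrt(2)*(-sin(pi/4 + 1) + sin(sqrt(2)*sin(pi/4 + 2) + pi/4))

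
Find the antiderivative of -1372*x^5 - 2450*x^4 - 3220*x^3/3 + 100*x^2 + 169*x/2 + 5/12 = -686*x^6/3 - 490*x^5 - 805*x^4/3 + 100*x^3/3 + 169*x^2/4 + 5*x/12 + C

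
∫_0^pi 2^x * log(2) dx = -1 + 2^pi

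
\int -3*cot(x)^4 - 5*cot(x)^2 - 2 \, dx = (cot(x)^2 + 2)*cot(x) + C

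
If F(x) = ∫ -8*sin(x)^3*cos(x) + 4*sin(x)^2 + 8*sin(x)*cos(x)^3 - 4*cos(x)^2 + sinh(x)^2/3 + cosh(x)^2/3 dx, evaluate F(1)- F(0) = -2*sin(2) - cos(4)/2 + 1/2 + sinh(2)/6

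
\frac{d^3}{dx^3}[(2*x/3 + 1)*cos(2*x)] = 16*x*sin(2*x)/3 + 8*sin(2*x) - 8*cos(2*x)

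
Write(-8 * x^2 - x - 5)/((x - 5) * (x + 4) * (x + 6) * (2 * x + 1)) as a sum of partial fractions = 52/(847*(2*x + 1)) + 287/(242*(x + 6)) - 43/(42*(x + 4)) - 70/(363*(x - 5))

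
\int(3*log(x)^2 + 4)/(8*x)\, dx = (log(x)^2 + 4)*log(x)/8 + C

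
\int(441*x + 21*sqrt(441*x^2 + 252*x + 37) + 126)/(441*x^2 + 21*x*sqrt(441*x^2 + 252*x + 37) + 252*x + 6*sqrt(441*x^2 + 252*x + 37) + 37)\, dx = log(21*x + sqrt((21*x + 6)^2 + 1) + 6) + C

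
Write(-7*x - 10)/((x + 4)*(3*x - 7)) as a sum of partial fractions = -79/(19*(3*x - 7)) - 18/(19*(x + 4))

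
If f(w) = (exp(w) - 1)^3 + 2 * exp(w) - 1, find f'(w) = 3*exp(3*w) - 6*exp(2*w) + 5*exp(w)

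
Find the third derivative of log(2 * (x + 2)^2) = 4/(x^3 + 6*x^2 + 12*x + 8)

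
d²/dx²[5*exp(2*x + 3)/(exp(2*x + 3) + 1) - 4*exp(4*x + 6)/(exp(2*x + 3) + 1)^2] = (20*exp(2*x + 3) - 64*exp(4*x + 6) + 12*exp(6*x + 9))/(exp(12)*exp(8*x) + 4*exp(9)*exp(6*x) + 6*exp(6)*exp(4*x) + 4*exp(3)*exp(2*x) + 1)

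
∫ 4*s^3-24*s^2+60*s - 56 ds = s^4 - 8*s^3 + 30*s^2 - 56*s + C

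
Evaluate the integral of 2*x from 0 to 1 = 1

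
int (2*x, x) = x^2 + C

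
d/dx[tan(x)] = cos(x)^(-2)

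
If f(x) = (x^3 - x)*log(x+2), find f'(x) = (3*x^3*log(x + 2) + x^3 + 6*x^2*log(x + 2) - x*log(x + 2) - x - 2*log(x + 2))/(x + 2)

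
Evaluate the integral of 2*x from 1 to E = -1 + exp(2)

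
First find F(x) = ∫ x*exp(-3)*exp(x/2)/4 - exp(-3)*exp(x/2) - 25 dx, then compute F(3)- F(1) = -50 - 3*exp(-3/2)/2 + 5*exp(-5/2)/2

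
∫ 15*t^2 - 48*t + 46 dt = 5*t^3 - 24*t^2 + 46*t + C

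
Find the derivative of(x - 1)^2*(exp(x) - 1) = x^2*exp(x) - 2*x - exp(x) + 2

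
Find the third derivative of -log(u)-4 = -2/u^3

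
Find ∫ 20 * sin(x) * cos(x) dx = 10*sin(x)^2 + C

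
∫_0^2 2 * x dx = 4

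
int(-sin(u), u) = cos(u) + C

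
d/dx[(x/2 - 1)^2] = x/2 - 1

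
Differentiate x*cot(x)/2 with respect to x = -x/(2*sin(x)^2) + 1/(2*tan(x))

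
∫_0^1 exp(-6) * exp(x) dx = -exp(-6) + exp(-5)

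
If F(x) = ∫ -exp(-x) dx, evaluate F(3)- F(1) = -exp(-1) + exp(-3)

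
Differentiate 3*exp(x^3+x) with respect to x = 9*x^2*exp(x^3 + x) + 3*exp(x^3 + x)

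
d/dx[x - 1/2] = 1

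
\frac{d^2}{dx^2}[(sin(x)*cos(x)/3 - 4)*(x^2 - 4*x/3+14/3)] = -2*x^2*sin(2*x)/3 + 8*x*sin(2*x)/9 + 4*x*cos(2*x)/3 - 25*sin(2*x)/9 - 8*cos(2*x)/9 - 8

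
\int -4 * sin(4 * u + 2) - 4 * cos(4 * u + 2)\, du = -sin(4*u + 2) + cos(4*u + 2) + C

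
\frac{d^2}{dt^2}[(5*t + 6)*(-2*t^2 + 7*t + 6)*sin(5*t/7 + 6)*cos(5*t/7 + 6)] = 500*t^3*sin(10*t/7 + 12)/49 - 1150*t^2*sin(10*t/7 + 12)/49 - 300*t^2*cos(10*t/7 + 12)/7 - 5070*t*sin(10*t/7 + 12)/49 + 460*t*cos(10*t/7 + 12)/7 - 673*sin(10*t/7 + 12)/49 + 720*cos(10*t/7 + 12)/7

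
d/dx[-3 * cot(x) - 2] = 3/sin(x)^2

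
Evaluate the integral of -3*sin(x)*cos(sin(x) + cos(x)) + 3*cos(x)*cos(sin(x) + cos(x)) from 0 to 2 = -3*sin(1) + 3*sin(cos(2) + sin(2))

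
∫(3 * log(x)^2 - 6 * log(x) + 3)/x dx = (log(x) - 1)^3 + C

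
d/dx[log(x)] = 1/x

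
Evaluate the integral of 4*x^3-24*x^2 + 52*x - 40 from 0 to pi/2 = -25 + ((-2 + pi/2)^2 + 1)^2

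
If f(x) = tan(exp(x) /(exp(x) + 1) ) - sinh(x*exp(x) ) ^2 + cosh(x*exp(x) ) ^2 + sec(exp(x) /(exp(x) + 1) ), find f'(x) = (sin(exp(x)/(exp(x) + 1)) + 1)*exp(x)/((exp(2*x) + 2*exp(x) + 1)*cos(exp(x)/(exp(x) + 1))^2)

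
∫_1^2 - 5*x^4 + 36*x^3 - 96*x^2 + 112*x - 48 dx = 0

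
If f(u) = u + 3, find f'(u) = 1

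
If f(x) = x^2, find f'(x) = 2*x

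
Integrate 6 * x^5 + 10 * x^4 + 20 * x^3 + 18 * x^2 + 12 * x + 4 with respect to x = x^6 + 2*x^5 + 5*x^4 + 6*x^3 + 6*x^2 + 4*x + C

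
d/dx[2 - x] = -1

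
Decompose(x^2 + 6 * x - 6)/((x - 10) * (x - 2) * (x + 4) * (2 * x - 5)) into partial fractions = -122/(195*(2*x - 5)) + 1/(78*(x + 4)) + 5/(24*(x - 2)) + 11/(120*(x - 10))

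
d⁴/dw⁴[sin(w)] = sin(w)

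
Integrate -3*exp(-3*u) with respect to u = exp(-3*u) + C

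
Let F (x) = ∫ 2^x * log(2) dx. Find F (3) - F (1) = 6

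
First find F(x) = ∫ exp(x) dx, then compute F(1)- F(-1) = E - exp(-1)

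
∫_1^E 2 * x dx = -1 + exp(2)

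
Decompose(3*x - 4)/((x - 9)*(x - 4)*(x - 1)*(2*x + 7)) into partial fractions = 116/(3375*(2*x + 7)) - 1/(216*(x - 1)) - 8/(225*(x - 4)) + 23/(1000*(x - 9))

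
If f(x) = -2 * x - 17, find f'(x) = -2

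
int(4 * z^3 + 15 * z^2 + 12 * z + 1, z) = z^4 + 5*z^3 + 6*z^2 + z + C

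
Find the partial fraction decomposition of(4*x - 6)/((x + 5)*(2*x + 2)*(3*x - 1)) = -21/(64*(3*x - 1)) - 13/(64*(x + 5)) + 5/(16*(x + 1))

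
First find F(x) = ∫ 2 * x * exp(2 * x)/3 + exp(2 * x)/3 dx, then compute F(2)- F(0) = 2*exp(4)/3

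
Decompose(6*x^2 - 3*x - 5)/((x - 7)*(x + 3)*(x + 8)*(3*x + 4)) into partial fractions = -261/(2500*(3*x + 4)) - 403/(1500*(x + 8)) + 29/(125*(x + 3)) + 134/(1875*(x - 7))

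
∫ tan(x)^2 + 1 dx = tan(x) + C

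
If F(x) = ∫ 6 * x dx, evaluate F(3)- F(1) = 24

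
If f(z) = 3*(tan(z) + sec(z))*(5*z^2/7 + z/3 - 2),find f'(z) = (30*z^2*sin(z)/7 + 30*z^2/7 + 2*z*sin(z) + 30*z*sin(2*z)/7 + 60*z*cos(z)/7 + 2*z - 12*sin(z) + sin(2*z) + 2*cos(z) - 12)/(cos(2*z) + 1)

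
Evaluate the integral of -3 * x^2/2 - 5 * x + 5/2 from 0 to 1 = -1/2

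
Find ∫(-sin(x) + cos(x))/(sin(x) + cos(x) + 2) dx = log(sin(x) + cos(x) + 2) + C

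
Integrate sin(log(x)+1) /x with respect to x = -cos(log(x) + 1) + C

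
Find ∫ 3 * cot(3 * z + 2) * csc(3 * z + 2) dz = -csc(3*z + 2) + C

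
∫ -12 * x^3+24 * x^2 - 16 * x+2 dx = -3*x^4 + 8*x^3 - 8*x^2 + 2*x + C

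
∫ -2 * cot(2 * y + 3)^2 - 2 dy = cot(2*y + 3) + C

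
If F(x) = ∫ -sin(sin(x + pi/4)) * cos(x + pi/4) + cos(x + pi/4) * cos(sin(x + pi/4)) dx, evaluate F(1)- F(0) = -cos(sqrt(2)/2) - sin(sqrt(2)/2) + cos(sin(pi/4 + 1)) + sin(sin(pi/4 + 1))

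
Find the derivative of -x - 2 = -1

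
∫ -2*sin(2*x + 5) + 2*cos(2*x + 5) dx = sin(2*x + 5) + cos(2*x + 5) + C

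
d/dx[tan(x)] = cos(x)^(-2)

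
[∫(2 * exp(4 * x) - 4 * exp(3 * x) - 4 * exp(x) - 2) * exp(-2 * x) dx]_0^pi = -4 + (-2 - exp(-pi) + exp(pi))^2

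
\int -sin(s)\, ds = cos(s) + C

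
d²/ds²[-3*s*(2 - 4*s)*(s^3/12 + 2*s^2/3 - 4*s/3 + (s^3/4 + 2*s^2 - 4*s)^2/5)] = 42*s^6/5 + 1953*s^5/20 + 108*s^4 - 796*s^3 + 3906*s^2/5 - 1176*s/5 + 16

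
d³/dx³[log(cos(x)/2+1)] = (2*sin(x) - sin(2*x))/(cos(x) + 2)^3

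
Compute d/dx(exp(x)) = exp(x)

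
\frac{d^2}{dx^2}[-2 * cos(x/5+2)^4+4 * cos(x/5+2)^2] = 8*(cos(2*(x/5 + 2)) + 1)^2/25 - 4*cos(2*(x/5 + 2))/5 - 12/25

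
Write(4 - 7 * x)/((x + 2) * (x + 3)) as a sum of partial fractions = -25/(x + 3) + 18/(x + 2)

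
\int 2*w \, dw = w^2 + C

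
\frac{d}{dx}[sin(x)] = cos(x)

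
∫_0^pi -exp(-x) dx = -1 + exp(-pi)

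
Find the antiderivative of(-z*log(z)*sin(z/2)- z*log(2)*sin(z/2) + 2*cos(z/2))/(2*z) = log(2*z)*cos(z/2) + C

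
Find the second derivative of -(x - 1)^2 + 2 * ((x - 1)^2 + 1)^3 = 60*x^4 - 240*x^3 + 432*x^2 - 384*x + 142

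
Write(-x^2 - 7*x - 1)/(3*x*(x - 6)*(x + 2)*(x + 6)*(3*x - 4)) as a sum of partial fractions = 327/(12320*(3*x - 4)) + 5/(19008*(x + 6)) - 3/(640*(x + 2)) - 79/(24192*(x - 6)) - 1/(864*x)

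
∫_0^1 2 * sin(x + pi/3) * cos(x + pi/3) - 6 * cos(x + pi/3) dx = -(-3 + sqrt(3)/2)^2 + (-3 + sin(1 + pi/3))^2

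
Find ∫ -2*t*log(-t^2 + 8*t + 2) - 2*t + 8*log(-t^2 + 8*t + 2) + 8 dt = (-t^2 + 8*t + 2)*log(-t^2 + 8*t + 2) + C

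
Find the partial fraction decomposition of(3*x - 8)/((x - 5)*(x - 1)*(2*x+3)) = -10/(13*(2*x + 3)) + 1/(4*(x - 1)) + 7/(52*(x - 5))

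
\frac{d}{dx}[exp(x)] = exp(x)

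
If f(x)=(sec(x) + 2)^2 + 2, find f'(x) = 2*(2 + 1/cos(x))*sin(x)/cos(x)^2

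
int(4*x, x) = 2*x^2 + C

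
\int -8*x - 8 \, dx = -4*x^2 - 8*x + C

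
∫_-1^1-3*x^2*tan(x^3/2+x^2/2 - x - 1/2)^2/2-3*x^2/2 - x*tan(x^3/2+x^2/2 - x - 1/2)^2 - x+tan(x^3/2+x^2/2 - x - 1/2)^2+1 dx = 2*tan(1/2)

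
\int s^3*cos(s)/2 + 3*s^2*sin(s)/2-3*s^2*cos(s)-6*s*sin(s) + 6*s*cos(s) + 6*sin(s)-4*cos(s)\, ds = (s - 2)^3*sin(s)/2 + C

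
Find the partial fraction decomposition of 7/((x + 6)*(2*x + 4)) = -7/(8*(x + 6)) + 7/(8*(x + 2))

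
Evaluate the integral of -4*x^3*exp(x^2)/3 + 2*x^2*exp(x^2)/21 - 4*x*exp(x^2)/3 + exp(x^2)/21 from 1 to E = (-2*exp(2) + E/7)*exp(exp(2))/3 + 13*E/21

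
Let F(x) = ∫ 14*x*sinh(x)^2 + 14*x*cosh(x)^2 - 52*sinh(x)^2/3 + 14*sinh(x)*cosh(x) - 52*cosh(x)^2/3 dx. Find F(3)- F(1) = 5*sinh(2)/3 + 37*sinh(6)/3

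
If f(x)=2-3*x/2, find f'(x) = -3/2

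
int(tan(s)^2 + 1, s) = tan(s) + C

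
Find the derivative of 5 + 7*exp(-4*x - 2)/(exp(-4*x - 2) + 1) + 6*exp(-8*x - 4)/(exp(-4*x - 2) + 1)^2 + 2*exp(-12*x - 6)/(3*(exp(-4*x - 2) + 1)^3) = (-84*exp(4*x + 2) - 104*exp(8*x + 4) - 28*exp(12*x + 6))/(exp(8)*exp(16*x) + 4*exp(6)*exp(12*x) + 6*exp(4)*exp(8*x) + 4*exp(2)*exp(4*x) + 1)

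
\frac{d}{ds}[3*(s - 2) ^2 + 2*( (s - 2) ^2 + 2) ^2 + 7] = 8*s^3 - 48*s^2 + 118*s - 108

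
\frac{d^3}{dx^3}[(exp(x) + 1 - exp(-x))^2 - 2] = (8*exp(4*x) + 2*exp(3*x) + 2*exp(x) - 8)*exp(-2*x)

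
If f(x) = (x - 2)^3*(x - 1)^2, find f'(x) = 5*x^4 - 32*x^3 + 75*x^2 - 76*x + 28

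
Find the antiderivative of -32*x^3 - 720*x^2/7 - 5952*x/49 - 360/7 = -8*x^4 - 240*x^3/7 - 2976*x^2/49 - 360*x/7 + C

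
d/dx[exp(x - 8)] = exp(x - 8)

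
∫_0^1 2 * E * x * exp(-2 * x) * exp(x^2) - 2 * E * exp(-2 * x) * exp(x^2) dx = 1 - E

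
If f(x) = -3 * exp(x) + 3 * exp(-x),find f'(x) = (-3*exp(2*x) - 3)*exp(-x)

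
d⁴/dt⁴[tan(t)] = 24*tan(t)^5 + 40*tan(t)^3 + 16*tan(t)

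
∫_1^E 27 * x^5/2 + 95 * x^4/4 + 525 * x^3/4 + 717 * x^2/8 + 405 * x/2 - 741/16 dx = 1519/8 + (-9*exp(2) - E + 17)*(-4*(E/4 + exp(2)/4 + 2)^2 - 5/2 + 3*E/16 + 3*exp(2)/16)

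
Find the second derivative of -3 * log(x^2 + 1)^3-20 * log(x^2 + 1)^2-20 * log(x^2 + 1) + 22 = (18*x^2*log(x^2 + 1)^2 + 8*x^2*log(x^2 + 1) - 120*x^2 - 18*log(x^2 + 1)^2 - 80*log(x^2 + 1) - 40)/(x^4 + 2*x^2 + 1)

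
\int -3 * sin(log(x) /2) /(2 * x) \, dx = 3*cos(log(x)/2) + C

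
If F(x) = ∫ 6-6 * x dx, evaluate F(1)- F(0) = 3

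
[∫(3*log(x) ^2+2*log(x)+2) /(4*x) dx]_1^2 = log(2)^3/4 + log(2)^2/4 + log(2)/2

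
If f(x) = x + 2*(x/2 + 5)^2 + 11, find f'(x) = x + 11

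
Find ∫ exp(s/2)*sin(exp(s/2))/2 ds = -cos(exp(s/2)) + C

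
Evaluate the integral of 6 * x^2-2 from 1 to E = -2*E + 2*exp(3)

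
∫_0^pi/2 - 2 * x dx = -pi^2/4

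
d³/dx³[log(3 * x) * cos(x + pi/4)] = (x^3*log(x)*sin(x + pi/4) + x^3*log(3)*sin(x + pi/4) - 3*x^2*cos(x + pi/4) + 3*x*sin(x + pi/4) + 2*cos(x + pi/4))/x^3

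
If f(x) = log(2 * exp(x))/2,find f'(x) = 1/2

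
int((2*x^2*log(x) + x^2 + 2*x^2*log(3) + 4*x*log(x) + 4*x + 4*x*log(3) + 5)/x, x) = ((x + 2)^2 + 1)*log(3*x) + C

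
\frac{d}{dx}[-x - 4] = -1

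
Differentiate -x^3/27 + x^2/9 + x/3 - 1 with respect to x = -x^2/9 + 2*x/9 + 1/3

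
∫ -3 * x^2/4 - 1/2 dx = -x^3/4 - x/2 + C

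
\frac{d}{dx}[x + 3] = 1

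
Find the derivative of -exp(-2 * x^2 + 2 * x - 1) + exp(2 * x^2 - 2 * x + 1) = (4*x*exp(4*x^2 - 4*x + 2) + 4*x - 2*exp(4*x^2 - 4*x + 2) - 2)*exp(-2*x^2 + 2*x - 1)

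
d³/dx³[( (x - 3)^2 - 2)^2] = 24*x - 72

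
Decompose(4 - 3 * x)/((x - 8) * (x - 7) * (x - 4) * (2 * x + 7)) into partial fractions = -116/(7245*(2*x + 7)) - 2/(45*(x - 4)) + 17/(63*(x - 7)) - 5/(23*(x - 8))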